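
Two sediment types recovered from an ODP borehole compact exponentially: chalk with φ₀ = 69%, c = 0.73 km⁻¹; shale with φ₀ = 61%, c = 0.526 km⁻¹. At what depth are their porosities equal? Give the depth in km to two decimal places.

Set φ₀ₐ e^(−cₐz) = φ₀ᵦ e^(−cᵦz) ⇒ ln(φ₀ₐ/φ₀ᵦ) = (cₐ − cᵦ)·z
z = ln(0.69/0.61) / (0.73 − 0.526) = 0.1232 / 0.204 = 0.604 km

0.60 km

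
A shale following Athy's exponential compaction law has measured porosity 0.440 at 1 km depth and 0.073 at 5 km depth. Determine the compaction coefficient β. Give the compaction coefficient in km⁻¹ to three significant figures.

0.449 km⁻¹

Athy: phi(d) = phi₀ e^(−βd) ⇒ phi₁/phi₂ = e^{β(d₂−d₁)} ⇒ β = ln(phi₁/phi₂)/(d₂−d₁)
β = ln(0.44/0.073) / (5 − 1) = ln(6.027) / 4 = 1.7963 / 4 = 0.4491 km⁻¹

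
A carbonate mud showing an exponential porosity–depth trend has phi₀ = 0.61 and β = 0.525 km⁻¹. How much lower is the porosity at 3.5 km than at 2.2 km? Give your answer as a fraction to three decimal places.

phi(2.2) = 0.61·e^(−0.525×2.2) = 0.1922
phi(3.5) = 0.61·e^(−0.525×3.5) = 0.0971
Δphi = 0.1922 − 0.0971 = 0.0951

0.095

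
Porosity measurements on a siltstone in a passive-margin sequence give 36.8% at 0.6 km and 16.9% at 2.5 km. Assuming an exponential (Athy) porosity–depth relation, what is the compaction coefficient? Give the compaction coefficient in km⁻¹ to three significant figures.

0.410 km⁻¹

Athy: phi(z) = phi₀ e^(−βz) ⇒ phi₁/phi₂ = e^{β(z₂−z₁)} ⇒ β = ln(phi₁/phi₂)/(z₂−z₁)
β = ln(0.368/0.169) / (2.5 − 0.6) = ln(2.178) / 1.9 = 0.7782 / 1.9 = 0.4096 km⁻¹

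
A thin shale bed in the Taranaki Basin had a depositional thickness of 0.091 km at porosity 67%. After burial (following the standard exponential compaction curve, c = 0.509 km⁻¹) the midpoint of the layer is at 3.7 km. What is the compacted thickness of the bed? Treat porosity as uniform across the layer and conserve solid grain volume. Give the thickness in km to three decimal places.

0.033 km

Porosity at 3.7 km: phi = 0.67·exp(−0.509×3.7) = 0.1019
Solid-volume conservation: h(1−phi) = h₀(1−phi₀) ⇒ h = h₀·(1−phi₀)/(1−phi)
h = 0.091 × (1 − 0.67)/(1 − 0.1019) = 0.091 × 0.3674 = 0.0334 km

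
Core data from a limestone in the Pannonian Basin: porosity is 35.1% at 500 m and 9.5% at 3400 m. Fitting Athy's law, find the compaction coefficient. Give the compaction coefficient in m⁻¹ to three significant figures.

Working in km (1 km = 1000 m; k in km⁻¹ = k in m⁻¹ × 1000):
Athy: φ(z) = φ₀ e^(−kz) ⇒ φ₁/φ₂ = e^{k(z₂−z₁)} ⇒ k = ln(φ₁/φ₂)/(z₂−z₁)
k = ln(0.351/0.095) / (3.4 − 0.5) = ln(3.695) / 2.9 = 1.3069 / 2.9 = 0.4507 km⁻¹

0.000451 m⁻¹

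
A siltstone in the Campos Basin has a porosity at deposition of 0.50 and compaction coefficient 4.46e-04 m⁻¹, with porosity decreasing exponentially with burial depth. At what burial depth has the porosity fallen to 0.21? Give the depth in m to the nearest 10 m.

1950 m

Working in km (1 km = 1000 m; c in km⁻¹ = c in m⁻¹ × 1000):
Invert Athy's law: d = ln(φ₀/φ) / c
d = ln(0.5/0.21) / 0.446 = ln(2.381) / 0.446 = 0.8675 / 0.446 = 1.945 km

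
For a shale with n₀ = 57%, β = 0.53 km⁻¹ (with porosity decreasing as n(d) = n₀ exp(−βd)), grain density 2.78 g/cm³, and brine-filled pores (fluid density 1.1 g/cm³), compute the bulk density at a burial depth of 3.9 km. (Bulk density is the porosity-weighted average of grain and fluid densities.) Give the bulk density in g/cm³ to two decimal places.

2.66 g/cm³

Porosity at depth: n = 0.57·exp(−0.53×3.9) = 0.57×0.1266 = 0.0721
Bulk density: ρ_b = (1−n)ρ_g + n·ρ_f = 0.9279×2.78 + 0.0721×1.1
       = 2.579 + 0.079 = 2.659 g/cm³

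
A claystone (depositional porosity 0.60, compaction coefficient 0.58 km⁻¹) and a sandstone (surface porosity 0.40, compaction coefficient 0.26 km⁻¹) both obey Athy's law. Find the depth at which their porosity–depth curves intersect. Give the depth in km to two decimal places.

Set φ₀ₐ e^(−βₐz) = φ₀ᵦ e^(−βᵦz) ⇒ ln(φ₀ₐ/φ₀ᵦ) = (βₐ − βᵦ)·z
z = ln(0.6/0.4) / (0.58 − 0.26) = 0.4055 / 0.32 = 1.267 km

1.27 km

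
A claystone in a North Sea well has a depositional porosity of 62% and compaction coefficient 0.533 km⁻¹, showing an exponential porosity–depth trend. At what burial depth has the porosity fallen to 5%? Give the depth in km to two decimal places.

4.72 km

Invert Athy's law: d = ln(phi₀/phi) / c
d = ln(0.62/0.05) / 0.533 = ln(12.4) / 0.533 = 2.5177 / 0.533 = 4.724 km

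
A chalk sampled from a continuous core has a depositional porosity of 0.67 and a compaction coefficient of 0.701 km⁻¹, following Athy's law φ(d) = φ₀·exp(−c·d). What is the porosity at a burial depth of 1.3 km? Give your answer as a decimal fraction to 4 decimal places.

0.2693

φ = φ₀·exp(−c·d) = 0.67 × exp(−0.701 × 1.3) = 0.67 × exp(−0.9113)
  = 0.67 × 0.4020 = 0.2693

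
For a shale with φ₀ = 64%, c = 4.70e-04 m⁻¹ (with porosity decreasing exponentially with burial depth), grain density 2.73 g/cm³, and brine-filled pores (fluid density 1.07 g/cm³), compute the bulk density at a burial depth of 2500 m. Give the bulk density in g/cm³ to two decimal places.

2.40 g/cm³

Working in km (1 km = 1000 m; c in km⁻¹ = c in m⁻¹ × 1000):
Porosity at depth: φ = 0.64·exp(−0.47×2.5) = 0.64×0.3088 = 0.1976
Bulk density: ρ_b = (1−φ)ρ_g + φ·ρ_f = 0.8024×2.73 + 0.1976×1.07
       = 2.190 + 0.211 = 2.402 g/cm³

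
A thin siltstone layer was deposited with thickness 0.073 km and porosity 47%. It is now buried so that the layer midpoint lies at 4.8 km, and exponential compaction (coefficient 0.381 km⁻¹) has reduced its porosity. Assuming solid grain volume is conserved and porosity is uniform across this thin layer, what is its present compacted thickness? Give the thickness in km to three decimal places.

0.042 km

Porosity at 4.8 km: φ = 0.47·exp(−0.381×4.8) = 0.0755
Solid-volume conservation: h(1−φ) = h₀(1−φ₀) ⇒ h = h₀·(1−φ₀)/(1−φ)
h = 0.073 × (1 − 0.47)/(1 − 0.0755) = 0.073 × 0.5733 = 0.0418 km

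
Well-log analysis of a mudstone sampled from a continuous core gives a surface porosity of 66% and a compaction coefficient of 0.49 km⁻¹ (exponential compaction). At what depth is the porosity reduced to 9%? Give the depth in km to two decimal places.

4.07 km

Invert Athy's law: d = ln(n₀/n) / c
d = ln(0.66/0.09) / 0.49 = ln(7.333) / 0.49 = 1.9924 / 0.49 = 4.066 km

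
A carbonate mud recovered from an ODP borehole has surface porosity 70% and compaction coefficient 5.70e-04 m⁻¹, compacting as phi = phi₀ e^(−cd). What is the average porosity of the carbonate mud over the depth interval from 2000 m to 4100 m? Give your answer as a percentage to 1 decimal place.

13.1%

Working in km (1 km = 1000 m; c in km⁻¹ = c in m⁻¹ × 1000):
⟨phi⟩ = (1/(d₂−d₁)) ∫ phi₀ e^(−cd) dd = phi₀·(e^(−c·d₁) − e^(−c·d₂)) / (c·(d₂−d₁))
e^(−0.57×2) = 0.3198; e^(−0.57×4.1) = 0.0966
⟨phi⟩ = 0.7 × (0.3198 − 0.0966) / (0.57 × 2.1) = 0.7 × 0.1865 = 0.1305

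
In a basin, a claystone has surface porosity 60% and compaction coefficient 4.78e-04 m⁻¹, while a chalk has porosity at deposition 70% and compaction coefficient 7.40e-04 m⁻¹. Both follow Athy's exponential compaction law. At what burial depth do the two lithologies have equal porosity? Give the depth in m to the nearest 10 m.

590 m

Working in km (1 km = 1000 m; c in km⁻¹ = c in m⁻¹ × 1000):
Set φ₀ₐ e^(−cₐZ) = φ₀ᵦ e^(−cᵦZ) ⇒ ln(φ₀ₐ/φ₀ᵦ) = (cₐ − cᵦ)·Z
Z = ln(0.6/0.7) / (0.478 − 0.74) = -0.1542 / -0.262 = 0.588 km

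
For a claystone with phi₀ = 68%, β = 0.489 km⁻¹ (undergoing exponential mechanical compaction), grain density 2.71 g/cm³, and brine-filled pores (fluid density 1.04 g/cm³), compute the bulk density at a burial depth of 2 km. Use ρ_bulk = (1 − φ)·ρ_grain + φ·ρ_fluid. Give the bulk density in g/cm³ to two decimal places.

Porosity at depth: phi = 0.68·exp(−0.489×2) = 0.68×0.3761 = 0.2557
Bulk density: ρ_b = (1−phi)ρ_g + phi·ρ_f = 0.7443×2.71 + 0.2557×1.04
       = 2.017 + 0.266 = 2.283 g/cm³

2.28 g/cm³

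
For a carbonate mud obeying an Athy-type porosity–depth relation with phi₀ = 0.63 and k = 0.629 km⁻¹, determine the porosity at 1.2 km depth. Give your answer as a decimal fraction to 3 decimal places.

0.296

phi = phi₀·exp(−k·z) = 0.63 × exp(−0.629 × 1.2) = 0.63 × exp(−0.7548)
  = 0.63 × 0.4701 = 0.2962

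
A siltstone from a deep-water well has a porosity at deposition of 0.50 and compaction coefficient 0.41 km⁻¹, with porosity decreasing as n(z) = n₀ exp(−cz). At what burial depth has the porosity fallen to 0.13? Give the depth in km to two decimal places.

3.29 km

Invert Athy's law: z = ln(n₀/n) / c
z = ln(0.5/0.13) / 0.41 = ln(3.846) / 0.41 = 1.3471 / 0.41 = 3.286 km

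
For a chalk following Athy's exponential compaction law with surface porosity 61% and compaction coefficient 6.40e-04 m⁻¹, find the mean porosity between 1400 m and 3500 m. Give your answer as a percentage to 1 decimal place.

Working in km (1 km = 1000 m; k in km⁻¹ = k in m⁻¹ × 1000):
⟨φ⟩ = (1/(Z₂−Z₁)) ∫ φ₀ e^(−kZ) dZ = φ₀·(e^(−k·Z₁) − e^(−k·Z₂)) / (k·(Z₂−Z₁))
e^(−0.64×1.4) = 0.4082; e^(−0.64×3.5) = 0.1065
⟨φ⟩ = 0.61 × (0.4082 − 0.1065) / (0.64 × 2.1) = 0.61 × 0.2245 = 0.1370

13.7%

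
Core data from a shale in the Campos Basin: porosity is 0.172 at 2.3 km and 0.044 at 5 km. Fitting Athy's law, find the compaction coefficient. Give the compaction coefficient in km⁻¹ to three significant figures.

Athy: φ(d) = φ₀ e^(−βd) ⇒ φ₁/φ₂ = e^{β(d₂−d₁)} ⇒ β = ln(φ₁/φ₂)/(d₂−d₁)
β = ln(0.172/0.044) / (5 − 2.3) = ln(3.909) / 2.7 = 1.3633 / 2.7 = 0.5049 km⁻¹

0.505 km⁻¹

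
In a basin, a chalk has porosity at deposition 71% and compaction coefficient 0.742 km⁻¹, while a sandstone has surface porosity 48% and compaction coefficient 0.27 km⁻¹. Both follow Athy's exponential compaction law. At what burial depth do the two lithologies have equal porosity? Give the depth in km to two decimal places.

Set phi₀ₐ e^(−cₐz) = phi₀ᵦ e^(−cᵦz) ⇒ ln(phi₀ₐ/phi₀ᵦ) = (cₐ − cᵦ)·z
z = ln(0.71/0.48) / (0.742 − 0.27) = 0.3915 / 0.472 = 0.829 km

0.83 km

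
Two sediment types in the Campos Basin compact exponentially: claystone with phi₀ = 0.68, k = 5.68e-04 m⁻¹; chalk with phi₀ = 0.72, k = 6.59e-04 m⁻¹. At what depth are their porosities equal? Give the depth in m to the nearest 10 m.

Working in km (1 km = 1000 m; k in km⁻¹ = k in m⁻¹ × 1000):
Set phi₀ₐ e^(−kₐz) = phi₀ᵦ e^(−kᵦz) ⇒ ln(phi₀ₐ/phi₀ᵦ) = (kₐ − kᵦ)·z
z = ln(0.68/0.72) / (0.568 − 0.659) = -0.0572 / -0.091 = 0.628 km

630 m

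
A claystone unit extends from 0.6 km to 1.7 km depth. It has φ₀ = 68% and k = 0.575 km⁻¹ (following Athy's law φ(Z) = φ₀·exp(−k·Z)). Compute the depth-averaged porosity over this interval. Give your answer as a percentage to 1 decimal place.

35.7%

⟨φ⟩ = (1/(Z₂−Z₁)) ∫ φ₀ e^(−kZ) dZ = φ₀·(e^(−k·Z₁) − e^(−k·Z₂)) / (k·(Z₂−Z₁))
e^(−0.575×0.6) = 0.7082; e^(−0.575×1.7) = 0.3763
⟨φ⟩ = 0.68 × (0.7082 − 0.3763) / (0.575 × 1.1) = 0.68 × 0.5249 = 0.3569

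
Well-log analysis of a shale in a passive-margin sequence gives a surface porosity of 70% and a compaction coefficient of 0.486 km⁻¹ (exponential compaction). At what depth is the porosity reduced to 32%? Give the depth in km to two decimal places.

1.61 km

Invert Athy's law: Z = ln(phi₀/phi) / k
Z = ln(0.7/0.32) / 0.486 = ln(2.188) / 0.486 = 0.7828 / 0.486 = 1.611 km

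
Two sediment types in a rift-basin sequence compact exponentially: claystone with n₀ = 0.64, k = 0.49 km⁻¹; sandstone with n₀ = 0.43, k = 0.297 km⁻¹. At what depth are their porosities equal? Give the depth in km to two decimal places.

2.06 km

Set n₀ₐ e^(−kₐZ) = n₀ᵦ e^(−kᵦZ) ⇒ ln(n₀ₐ/n₀ᵦ) = (kₐ − kᵦ)·Z
Z = ln(0.64/0.43) / (0.49 − 0.297) = 0.3977 / 0.193 = 2.061 km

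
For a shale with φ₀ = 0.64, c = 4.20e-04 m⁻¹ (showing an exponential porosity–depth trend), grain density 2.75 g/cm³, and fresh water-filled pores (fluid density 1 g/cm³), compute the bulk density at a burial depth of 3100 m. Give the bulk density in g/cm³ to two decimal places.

Working in km (1 km = 1000 m; c in km⁻¹ = c in m⁻¹ × 1000):
Porosity at depth: φ = 0.64·exp(−0.42×3.1) = 0.64×0.2720 = 0.1741
Bulk density: ρ_b = (1−φ)ρ_g + φ·ρ_f = 0.8259×2.75 + 0.1741×1
       = 2.271 + 0.174 = 2.445 g/cm³

2.45 g/cm³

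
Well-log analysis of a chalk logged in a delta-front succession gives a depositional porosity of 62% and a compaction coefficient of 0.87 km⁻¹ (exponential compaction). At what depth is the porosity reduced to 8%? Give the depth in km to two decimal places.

2.35 km

Invert Athy's law: d = ln(phi₀/phi) / β
d = ln(0.62/0.08) / 0.87 = ln(7.75) / 0.87 = 2.0477 / 0.87 = 2.354 km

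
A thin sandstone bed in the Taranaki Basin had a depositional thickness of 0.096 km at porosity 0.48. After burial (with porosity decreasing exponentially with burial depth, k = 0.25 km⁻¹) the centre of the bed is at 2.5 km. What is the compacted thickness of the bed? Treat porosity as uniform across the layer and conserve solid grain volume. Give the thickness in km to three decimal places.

0.067 km

Porosity at 2.5 km: φ = 0.48·exp(−0.25×2.5) = 0.2569
Solid-volume conservation: h(1−φ) = h₀(1−φ₀) ⇒ h = h₀·(1−φ₀)/(1−φ)
h = 0.096 × (1 − 0.48)/(1 − 0.2569) = 0.096 × 0.6998 = 0.0672 km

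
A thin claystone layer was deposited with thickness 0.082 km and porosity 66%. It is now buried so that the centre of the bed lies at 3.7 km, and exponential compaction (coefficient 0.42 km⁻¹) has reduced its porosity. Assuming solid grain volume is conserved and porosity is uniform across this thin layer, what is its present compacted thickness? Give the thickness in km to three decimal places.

Porosity at 3.7 km: phi = 0.66·exp(−0.42×3.7) = 0.1395
Solid-volume conservation: h(1−phi) = h₀(1−phi₀) ⇒ h = h₀·(1−phi₀)/(1−phi)
h = 0.082 × (1 − 0.66)/(1 − 0.1395) = 0.082 × 0.3951 = 0.0324 km

0.032 km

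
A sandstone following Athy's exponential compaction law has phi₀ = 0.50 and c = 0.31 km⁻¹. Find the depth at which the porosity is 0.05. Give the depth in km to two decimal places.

Invert Athy's law: Z = ln(phi₀/phi) / c
Z = ln(0.5/0.05) / 0.31 = ln(10) / 0.31 = 2.3026 / 0.31 = 7.428 km

7.43 km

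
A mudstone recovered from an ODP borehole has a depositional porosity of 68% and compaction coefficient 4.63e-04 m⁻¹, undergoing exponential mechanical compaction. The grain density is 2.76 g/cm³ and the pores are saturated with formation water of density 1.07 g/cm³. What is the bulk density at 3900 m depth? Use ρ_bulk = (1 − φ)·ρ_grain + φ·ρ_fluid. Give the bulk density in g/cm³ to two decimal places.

Working in km (1 km = 1000 m; β in km⁻¹ = β in m⁻¹ × 1000):
Porosity at depth: phi = 0.68·exp(−0.463×3.9) = 0.68×0.1644 = 0.1118
Bulk density: ρ_b = (1−phi)ρ_g + phi·ρ_f = 0.8882×2.76 + 0.1118×1.07
       = 2.452 + 0.120 = 2.571 g/cm³

2.57 g/cm³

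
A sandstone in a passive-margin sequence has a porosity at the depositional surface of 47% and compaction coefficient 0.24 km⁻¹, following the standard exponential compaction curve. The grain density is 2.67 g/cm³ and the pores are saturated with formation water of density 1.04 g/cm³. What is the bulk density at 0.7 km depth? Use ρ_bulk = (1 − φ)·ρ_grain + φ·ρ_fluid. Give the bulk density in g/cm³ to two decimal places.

Porosity at depth: n = 0.47·exp(−0.24×0.7) = 0.47×0.8454 = 0.3973
Bulk density: ρ_b = (1−n)ρ_g + n·ρ_f = 0.6027×2.67 + 0.3973×1.04
       = 1.609 + 0.413 = 2.022 g/cm³

2.02 g/cm³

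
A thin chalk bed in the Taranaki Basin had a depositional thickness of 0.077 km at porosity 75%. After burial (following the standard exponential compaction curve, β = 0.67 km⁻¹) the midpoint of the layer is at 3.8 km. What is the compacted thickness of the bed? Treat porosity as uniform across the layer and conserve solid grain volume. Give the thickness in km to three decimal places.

Porosity at 3.8 km: φ = 0.75·exp(−0.67×3.8) = 0.0588
Solid-volume conservation: h(1−φ) = h₀(1−φ₀) ⇒ h = h₀·(1−φ₀)/(1−φ)
h = 0.077 × (1 − 0.75)/(1 − 0.0588) = 0.077 × 0.2656 = 0.0205 km

0.020 km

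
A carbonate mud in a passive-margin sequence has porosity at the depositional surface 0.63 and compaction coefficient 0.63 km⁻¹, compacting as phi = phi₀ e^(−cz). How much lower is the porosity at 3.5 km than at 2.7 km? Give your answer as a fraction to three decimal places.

0.046

phi(2.7) = 0.63·e^(−0.63×2.7) = 0.1150
phi(3.5) = 0.63·e^(−0.63×3.5) = 0.0695
Δphi = 0.1150 − 0.0695 = 0.0455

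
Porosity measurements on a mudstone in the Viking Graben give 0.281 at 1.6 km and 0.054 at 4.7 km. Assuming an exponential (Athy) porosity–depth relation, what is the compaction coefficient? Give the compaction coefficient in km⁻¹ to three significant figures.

0.532 km⁻¹

Athy: phi(z) = phi₀ e^(−cz) ⇒ phi₁/phi₂ = e^{c(z₂−z₁)} ⇒ c = ln(phi₁/phi₂)/(z₂−z₁)
c = ln(0.281/0.054) / (4.7 − 1.6) = ln(5.204) / 3.1 = 1.6494 / 3.1 = 0.5321 km⁻¹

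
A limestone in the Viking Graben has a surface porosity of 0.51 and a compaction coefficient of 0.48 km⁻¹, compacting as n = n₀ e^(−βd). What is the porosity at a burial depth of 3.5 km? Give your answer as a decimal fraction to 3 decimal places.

0.095

n = n₀·exp(−β·d) = 0.51 × exp(−0.48 × 3.5) = 0.51 × exp(−1.68)
  = 0.51 × 0.1864 = 0.0951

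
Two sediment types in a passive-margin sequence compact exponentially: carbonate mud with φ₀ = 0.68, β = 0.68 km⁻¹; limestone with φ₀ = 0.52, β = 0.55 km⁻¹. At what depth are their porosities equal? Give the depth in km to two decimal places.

2.06 km

Set φ₀ₐ e^(−βₐZ) = φ₀ᵦ e^(−βᵦZ) ⇒ ln(φ₀ₐ/φ₀ᵦ) = (βₐ − βᵦ)·Z
Z = ln(0.68/0.52) / (0.68 − 0.55) = 0.2683 / 0.13 = 2.064 km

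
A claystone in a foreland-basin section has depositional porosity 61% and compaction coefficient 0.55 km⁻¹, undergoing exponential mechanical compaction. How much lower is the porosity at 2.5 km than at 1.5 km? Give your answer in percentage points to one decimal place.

11.3 percentage points

φ(1.5) = 0.61·e^(−0.55×1.5) = 0.2673
φ(2.5) = 0.61·e^(−0.55×2.5) = 0.1542
Δφ = 0.2673 − 0.1542 = 0.1131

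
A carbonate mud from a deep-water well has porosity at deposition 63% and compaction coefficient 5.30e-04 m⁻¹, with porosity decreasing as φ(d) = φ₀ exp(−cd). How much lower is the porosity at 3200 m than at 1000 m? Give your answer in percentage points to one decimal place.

Working in km (1 km = 1000 m; c in km⁻¹ = c in m⁻¹ × 1000):
φ(1) = 0.63·e^(−0.53×1) = 0.3708
φ(3.2) = 0.63·e^(−0.53×3.2) = 0.1156
Δφ = 0.3708 − 0.1156 = 0.2553

25.5 percentage points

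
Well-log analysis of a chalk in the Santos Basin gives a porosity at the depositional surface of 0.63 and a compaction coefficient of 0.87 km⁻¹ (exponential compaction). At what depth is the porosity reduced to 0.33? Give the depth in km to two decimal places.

Invert Athy's law: d = ln(φ₀/φ) / β
d = ln(0.63/0.33) / 0.87 = ln(1.909) / 0.87 = 0.6466 / 0.87 = 0.743 km

0.74 km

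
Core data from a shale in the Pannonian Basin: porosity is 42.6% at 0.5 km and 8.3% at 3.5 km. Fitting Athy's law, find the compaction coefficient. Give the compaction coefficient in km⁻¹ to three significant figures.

0.545 km⁻¹

Athy: phi(z) = phi₀ e^(−cz) ⇒ phi₁/phi₂ = e^{c(z₂−z₁)} ⇒ c = ln(phi₁/phi₂)/(z₂−z₁)
c = ln(0.426/0.083) / (3.5 − 0.5) = ln(5.133) / 3 = 1.6356 / 3 = 0.5452 km⁻¹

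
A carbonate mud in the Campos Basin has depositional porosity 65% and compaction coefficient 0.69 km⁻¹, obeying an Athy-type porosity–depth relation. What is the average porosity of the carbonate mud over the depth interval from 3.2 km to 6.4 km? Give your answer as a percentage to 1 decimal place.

2.9%

⟨n⟩ = (1/(z₂−z₁)) ∫ n₀ e^(−cz) dz = n₀·(e^(−c·z₁) − e^(−c·z₂)) / (c·(z₂−z₁))
e^(−0.69×3.2) = 0.1099; e^(−0.69×6.4) = 0.0121
⟨n⟩ = 0.65 × (0.1099 − 0.0121) / (0.69 × 3.2) = 0.65 × 0.0443 = 0.0288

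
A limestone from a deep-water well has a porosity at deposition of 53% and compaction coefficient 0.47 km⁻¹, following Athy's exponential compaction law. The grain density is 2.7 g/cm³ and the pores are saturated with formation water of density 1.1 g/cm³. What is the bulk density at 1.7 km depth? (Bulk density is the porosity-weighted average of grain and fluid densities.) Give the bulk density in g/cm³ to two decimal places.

2.32 g/cm³

Porosity at depth: φ = 0.53·exp(−0.47×1.7) = 0.53×0.4498 = 0.2384
Bulk density: ρ_b = (1−φ)ρ_g + φ·ρ_f = 0.7616×2.7 + 0.2384×1.1
       = 2.056 + 0.262 = 2.319 g/cm³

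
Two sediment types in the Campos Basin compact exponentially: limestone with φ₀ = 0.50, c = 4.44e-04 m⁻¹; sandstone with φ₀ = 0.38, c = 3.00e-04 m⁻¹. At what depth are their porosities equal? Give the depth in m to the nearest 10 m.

1910 m

Working in km (1 km = 1000 m; c in km⁻¹ = c in m⁻¹ × 1000):
Set φ₀ₐ e^(−cₐd) = φ₀ᵦ e^(−cᵦd) ⇒ ln(φ₀ₐ/φ₀ᵦ) = (cₐ − cᵦ)·d
d = ln(0.5/0.38) / (0.444 − 0.3) = 0.2744 / 0.144 = 1.906 km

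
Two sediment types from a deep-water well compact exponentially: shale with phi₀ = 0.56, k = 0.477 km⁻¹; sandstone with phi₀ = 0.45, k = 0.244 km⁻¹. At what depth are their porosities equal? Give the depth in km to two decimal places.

Set phi₀ₐ e^(−kₐd) = phi₀ᵦ e^(−kᵦd) ⇒ ln(phi₀ₐ/phi₀ᵦ) = (kₐ − kᵦ)·d
d = ln(0.56/0.45) / (0.477 − 0.244) = 0.2187 / 0.233 = 0.939 km

0.94 km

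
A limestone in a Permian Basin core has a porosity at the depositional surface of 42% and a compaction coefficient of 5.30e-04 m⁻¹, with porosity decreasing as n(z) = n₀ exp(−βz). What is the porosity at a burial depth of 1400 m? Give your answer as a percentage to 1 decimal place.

20.0%

Working in km (1 km = 1000 m; β in km⁻¹ = β in m⁻¹ × 1000):
n = n₀·exp(−β·z) = 0.42 × exp(−0.53 × 1.4) = 0.42 × exp(−0.742)
  = 0.42 × 0.4762 = 0.2000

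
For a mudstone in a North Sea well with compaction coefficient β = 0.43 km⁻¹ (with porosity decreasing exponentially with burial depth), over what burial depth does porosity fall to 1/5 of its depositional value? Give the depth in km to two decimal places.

3.74 km

phi/phi₀ = 1/5 ⇒ exp(−β·z) = 1/5 ⇒ z = ln(5) / β
z = 1.6094 / 0.43 = 3.743 km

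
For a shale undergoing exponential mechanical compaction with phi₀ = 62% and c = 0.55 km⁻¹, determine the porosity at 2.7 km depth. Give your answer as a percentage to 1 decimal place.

phi = phi₀·exp(−c·z) = 0.62 × exp(−0.55 × 2.7) = 0.62 × exp(−1.485)
  = 0.62 × 0.2265 = 0.1404

14.0%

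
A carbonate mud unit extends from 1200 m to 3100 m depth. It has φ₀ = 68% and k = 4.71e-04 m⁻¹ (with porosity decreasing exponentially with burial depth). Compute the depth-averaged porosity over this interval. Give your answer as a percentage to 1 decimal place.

Working in km (1 km = 1000 m; k in km⁻¹ = k in m⁻¹ × 1000):
⟨φ⟩ = (1/(d₂−d₁)) ∫ φ₀ e^(−kd) dd = φ₀·(e^(−k·d₁) − e^(−k·d₂)) / (k·(d₂−d₁))
e^(−0.471×1.2) = 0.5682; e^(−0.471×3.1) = 0.2322
⟨φ⟩ = 0.68 × (0.5682 − 0.2322) / (0.471 × 1.9) = 0.68 × 0.3755 = 0.2553

25.5%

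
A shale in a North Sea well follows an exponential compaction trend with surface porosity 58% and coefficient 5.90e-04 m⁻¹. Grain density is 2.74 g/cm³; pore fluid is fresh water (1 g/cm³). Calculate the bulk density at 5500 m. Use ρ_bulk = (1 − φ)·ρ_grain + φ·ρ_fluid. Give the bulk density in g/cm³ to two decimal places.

Working in km (1 km = 1000 m; c in km⁻¹ = c in m⁻¹ × 1000):
Porosity at depth: φ = 0.58·exp(−0.59×5.5) = 0.58×0.0390 = 0.0226
Bulk density: ρ_b = (1−φ)ρ_g + φ·ρ_f = 0.9774×2.74 + 0.0226×1
       = 2.678 + 0.023 = 2.701 g/cm³

2.70 g/cm³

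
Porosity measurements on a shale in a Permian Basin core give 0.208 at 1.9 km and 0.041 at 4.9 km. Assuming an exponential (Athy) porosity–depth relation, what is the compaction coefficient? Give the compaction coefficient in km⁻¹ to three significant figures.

Athy: phi(Z) = phi₀ e^(−βZ) ⇒ phi₁/phi₂ = e^{β(Z₂−Z₁)} ⇒ β = ln(phi₁/phi₂)/(Z₂−Z₁)
β = ln(0.208/0.041) / (4.9 − 1.9) = ln(5.073) / 3 = 1.6240 / 3 = 0.5413 km⁻¹

0.541 km⁻¹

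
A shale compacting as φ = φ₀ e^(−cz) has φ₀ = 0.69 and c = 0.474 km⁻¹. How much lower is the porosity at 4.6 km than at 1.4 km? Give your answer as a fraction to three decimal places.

φ(1.4) = 0.69·e^(−0.474×1.4) = 0.3553
φ(4.6) = 0.69·e^(−0.474×4.6) = 0.0780
Δφ = 0.3553 − 0.0780 = 0.2774

0.277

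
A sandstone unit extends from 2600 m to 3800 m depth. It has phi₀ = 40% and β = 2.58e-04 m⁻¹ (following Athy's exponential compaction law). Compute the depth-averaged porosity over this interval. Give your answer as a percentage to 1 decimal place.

Working in km (1 km = 1000 m; β in km⁻¹ = β in m⁻¹ × 1000):
⟨phi⟩ = (1/(Z₂−Z₁)) ∫ phi₀ e^(−βZ) dZ = phi₀·(e^(−β·Z₁) − e^(−β·Z₂)) / (β·(Z₂−Z₁))
e^(−0.258×2.6) = 0.5113; e^(−0.258×3.8) = 0.3752
⟨phi⟩ = 0.4 × (0.5113 − 0.3752) / (0.258 × 1.2) = 0.4 × 0.4397 = 0.1759

17.6%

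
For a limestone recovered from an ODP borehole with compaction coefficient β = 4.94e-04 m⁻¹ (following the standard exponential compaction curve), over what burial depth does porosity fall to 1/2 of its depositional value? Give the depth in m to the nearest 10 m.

1400 m

Working in km (1 km = 1000 m; β in km⁻¹ = β in m⁻¹ × 1000):
n/n₀ = 1/2 ⇒ exp(−β·d) = 1/2 ⇒ d = ln(2) / β
d = 0.6931 / 0.494 = 1.403 km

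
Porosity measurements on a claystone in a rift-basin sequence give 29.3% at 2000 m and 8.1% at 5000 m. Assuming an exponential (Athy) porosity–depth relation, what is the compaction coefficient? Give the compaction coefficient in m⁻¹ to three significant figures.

Working in km (1 km = 1000 m; c in km⁻¹ = c in m⁻¹ × 1000):
Athy: φ(d) = φ₀ e^(−cd) ⇒ φ₁/φ₂ = e^{c(d₂−d₁)} ⇒ c = ln(φ₁/φ₂)/(d₂−d₁)
c = ln(0.293/0.081) / (5 − 2) = ln(3.617) / 3 = 1.2857 / 3 = 0.4286 km⁻¹

0.000429 m⁻¹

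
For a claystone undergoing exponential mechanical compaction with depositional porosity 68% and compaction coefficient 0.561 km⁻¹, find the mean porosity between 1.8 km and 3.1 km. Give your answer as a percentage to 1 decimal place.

⟨n⟩ = (1/(z₂−z₁)) ∫ n₀ e^(−βz) dz = n₀·(e^(−β·z₁) − e^(−β·z₂)) / (β·(z₂−z₁))
e^(−0.561×1.8) = 0.3643; e^(−0.561×3.1) = 0.1757
⟨n⟩ = 0.68 × (0.3643 − 0.1757) / (0.561 × 1.3) = 0.68 × 0.2586 = 0.1759

17.6%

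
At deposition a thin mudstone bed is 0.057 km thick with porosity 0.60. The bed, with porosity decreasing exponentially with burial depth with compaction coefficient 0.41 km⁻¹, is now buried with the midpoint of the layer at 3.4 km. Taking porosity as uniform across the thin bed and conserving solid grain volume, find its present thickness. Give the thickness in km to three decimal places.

0.027 km

Porosity at 3.4 km: φ = 0.6·exp(−0.41×3.4) = 0.1488
Solid-volume conservation: h(1−φ) = h₀(1−φ₀) ⇒ h = h₀·(1−φ₀)/(1−φ)
h = 0.057 × (1 − 0.6)/(1 − 0.1488) = 0.057 × 0.4700 = 0.0268 km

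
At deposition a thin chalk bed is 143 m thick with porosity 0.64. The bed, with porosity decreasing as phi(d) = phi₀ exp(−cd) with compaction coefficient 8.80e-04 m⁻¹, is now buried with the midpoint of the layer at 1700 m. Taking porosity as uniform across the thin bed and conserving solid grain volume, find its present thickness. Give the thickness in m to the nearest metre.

60 m

Working in km (1 km = 1000 m; c in km⁻¹ = c in m⁻¹ × 1000):
Porosity at 1.7 km: phi = 0.64·exp(−0.88×1.7) = 0.1434
Solid-volume conservation: h(1−phi) = h₀(1−phi₀) ⇒ h = h₀·(1−phi₀)/(1−phi)
h = 0.143 × (1 − 0.64)/(1 − 0.1434) = 0.143 × 0.4203 = 0.0601 km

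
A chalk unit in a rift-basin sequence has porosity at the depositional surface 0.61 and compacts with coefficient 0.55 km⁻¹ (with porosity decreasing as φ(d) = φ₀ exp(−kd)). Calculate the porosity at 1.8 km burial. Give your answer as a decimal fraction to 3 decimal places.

0.227

φ = φ₀·exp(−k·d) = 0.61 × exp(−0.55 × 1.8) = 0.61 × exp(−0.99)
  = 0.61 × 0.3716 = 0.2267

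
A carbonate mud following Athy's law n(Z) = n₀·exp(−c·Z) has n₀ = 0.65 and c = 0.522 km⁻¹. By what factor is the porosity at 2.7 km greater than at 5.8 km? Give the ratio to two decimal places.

n(Z₁)/n(Z₂) = e^(−c·Z₁)/e^(−c·Z₂) = e^{c(Z₂−Z₁)}
= exp(0.522 × 3.1) = exp(1.618) = 5.0440

5.04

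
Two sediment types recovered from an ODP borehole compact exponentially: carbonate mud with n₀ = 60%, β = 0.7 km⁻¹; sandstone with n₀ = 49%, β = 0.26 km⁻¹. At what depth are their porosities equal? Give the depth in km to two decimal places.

0.46 km

Set n₀ₐ e^(−βₐz) = n₀ᵦ e^(−βᵦz) ⇒ ln(n₀ₐ/n₀ᵦ) = (βₐ − βᵦ)·z
z = ln(0.6/0.49) / (0.7 − 0.26) = 0.2025 / 0.44 = 0.460 km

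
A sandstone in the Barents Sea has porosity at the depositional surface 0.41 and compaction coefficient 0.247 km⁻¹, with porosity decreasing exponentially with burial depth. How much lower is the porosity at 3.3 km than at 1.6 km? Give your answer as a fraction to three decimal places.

φ(1.6) = 0.41·e^(−0.247×1.6) = 0.2762
φ(3.3) = 0.41·e^(−0.247×3.3) = 0.1815
Δφ = 0.2762 − 0.1815 = 0.0947

0.095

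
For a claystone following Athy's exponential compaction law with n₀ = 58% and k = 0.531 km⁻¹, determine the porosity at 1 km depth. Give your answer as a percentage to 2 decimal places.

34.10%

n = n₀·exp(−k·d) = 0.58 × exp(−0.531 × 1) = 0.58 × exp(−0.531)
  = 0.58 × 0.5880 = 0.3410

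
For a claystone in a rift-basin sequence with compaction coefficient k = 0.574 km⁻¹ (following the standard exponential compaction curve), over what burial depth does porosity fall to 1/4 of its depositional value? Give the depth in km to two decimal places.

2.42 km

phi/phi₀ = 1/4 ⇒ exp(−k·d) = 1/4 ⇒ d = ln(4) / k
d = 1.3863 / 0.574 = 2.415 km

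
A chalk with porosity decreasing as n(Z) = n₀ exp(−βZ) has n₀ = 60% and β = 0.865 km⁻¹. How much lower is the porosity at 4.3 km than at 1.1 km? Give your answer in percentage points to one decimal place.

21.7 percentage points

n(1.1) = 0.6·e^(−0.865×1.1) = 0.2317
n(4.3) = 0.6·e^(−0.865×4.3) = 0.0145
Δn = 0.2317 − 0.0145 = 0.2171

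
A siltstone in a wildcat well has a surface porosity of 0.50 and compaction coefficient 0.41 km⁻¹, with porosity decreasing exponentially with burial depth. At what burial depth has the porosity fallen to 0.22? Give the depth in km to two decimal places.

Invert Athy's law: z = ln(n₀/n) / c
z = ln(0.5/0.22) / 0.41 = ln(2.273) / 0.41 = 0.8210 / 0.41 = 2.002 km

2.00 km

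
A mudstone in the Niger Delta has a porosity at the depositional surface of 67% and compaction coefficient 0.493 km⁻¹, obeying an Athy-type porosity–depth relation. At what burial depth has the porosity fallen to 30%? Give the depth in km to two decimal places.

Invert Athy's law: z = ln(n₀/n) / c
z = ln(0.67/0.3) / 0.493 = ln(2.233) / 0.493 = 0.8035 / 0.493 = 1.630 km

1.63 km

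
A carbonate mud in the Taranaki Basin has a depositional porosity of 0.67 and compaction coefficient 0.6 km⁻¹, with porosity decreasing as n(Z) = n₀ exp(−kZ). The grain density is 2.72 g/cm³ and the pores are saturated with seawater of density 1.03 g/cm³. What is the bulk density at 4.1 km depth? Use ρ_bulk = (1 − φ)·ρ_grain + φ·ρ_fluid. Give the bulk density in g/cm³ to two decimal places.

Porosity at depth: n = 0.67·exp(−0.6×4.1) = 0.67×0.0854 = 0.0572
Bulk density: ρ_b = (1−n)ρ_g + n·ρ_f = 0.9428×2.72 + 0.0572×1.03
       = 2.564 + 0.059 = 2.623 g/cm³

2.62 g/cm³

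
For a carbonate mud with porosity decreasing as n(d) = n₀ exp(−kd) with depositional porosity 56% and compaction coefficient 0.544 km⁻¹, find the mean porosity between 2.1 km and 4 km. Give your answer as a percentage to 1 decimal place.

⟨n⟩ = (1/(d₂−d₁)) ∫ n₀ e^(−kd) dd = n₀·(e^(−k·d₁) − e^(−k·d₂)) / (k·(d₂−d₁))
e^(−0.544×2.1) = 0.3191; e^(−0.544×4) = 0.1135
⟨n⟩ = 0.56 × (0.3191 − 0.1135) / (0.544 × 1.9) = 0.56 × 0.1989 = 0.1114

11.1%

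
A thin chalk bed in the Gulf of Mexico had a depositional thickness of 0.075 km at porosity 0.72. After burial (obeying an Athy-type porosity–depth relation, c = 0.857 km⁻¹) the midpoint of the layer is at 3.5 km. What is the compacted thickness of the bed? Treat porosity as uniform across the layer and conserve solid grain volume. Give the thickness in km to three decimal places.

0.022 km

Porosity at 3.5 km: φ = 0.72·exp(−0.857×3.5) = 0.0359
Solid-volume conservation: h(1−φ) = h₀(1−φ₀) ⇒ h = h₀·(1−φ₀)/(1−φ)
h = 0.075 × (1 − 0.72)/(1 − 0.0359) = 0.075 × 0.2904 = 0.0218 km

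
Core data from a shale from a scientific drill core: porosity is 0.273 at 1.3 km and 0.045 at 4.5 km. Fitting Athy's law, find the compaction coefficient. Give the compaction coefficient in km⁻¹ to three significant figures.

Athy: n(Z) = n₀ e^(−cZ) ⇒ n₁/n₂ = e^{c(Z₂−Z₁)} ⇒ c = ln(n₁/n₂)/(Z₂−Z₁)
c = ln(0.273/0.045) / (4.5 − 1.3) = ln(6.067) / 3.2 = 1.8028 / 3.2 = 0.5634 km⁻¹

0.563 km⁻¹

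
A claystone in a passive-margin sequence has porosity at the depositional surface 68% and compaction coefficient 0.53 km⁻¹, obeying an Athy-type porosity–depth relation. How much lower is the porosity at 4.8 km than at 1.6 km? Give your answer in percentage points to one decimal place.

23.8 percentage points

phi(1.6) = 0.68·e^(−0.53×1.6) = 0.2912
phi(4.8) = 0.68·e^(−0.53×4.8) = 0.0534
Δphi = 0.2912 − 0.0534 = 0.2378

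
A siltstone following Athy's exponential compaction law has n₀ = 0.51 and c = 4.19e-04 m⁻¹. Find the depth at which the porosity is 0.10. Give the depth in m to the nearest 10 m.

3890 m

Working in km (1 km = 1000 m; c in km⁻¹ = c in m⁻¹ × 1000):
Invert Athy's law: Z = ln(n₀/n) / c
Z = ln(0.51/0.1) / 0.419 = ln(5.1) / 0.419 = 1.6292 / 0.419 = 3.888 km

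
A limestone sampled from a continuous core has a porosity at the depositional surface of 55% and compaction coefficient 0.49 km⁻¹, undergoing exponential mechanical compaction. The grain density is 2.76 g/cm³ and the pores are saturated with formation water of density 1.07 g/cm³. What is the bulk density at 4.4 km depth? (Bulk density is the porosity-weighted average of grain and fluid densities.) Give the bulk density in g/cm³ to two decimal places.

Porosity at depth: phi = 0.55·exp(−0.49×4.4) = 0.55×0.1158 = 0.0637
Bulk density: ρ_b = (1−phi)ρ_g + phi·ρ_f = 0.9363×2.76 + 0.0637×1.07
       = 2.584 + 0.068 = 2.652 g/cm³

2.65 g/cm³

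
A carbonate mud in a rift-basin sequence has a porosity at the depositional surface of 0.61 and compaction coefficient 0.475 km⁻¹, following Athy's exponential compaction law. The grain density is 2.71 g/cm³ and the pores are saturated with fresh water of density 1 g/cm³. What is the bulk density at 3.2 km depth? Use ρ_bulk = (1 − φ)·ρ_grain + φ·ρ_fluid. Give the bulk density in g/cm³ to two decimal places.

Porosity at depth: n = 0.61·exp(−0.475×3.2) = 0.61×0.2187 = 0.1334
Bulk density: ρ_b = (1−n)ρ_g + n·ρ_f = 0.8666×2.71 + 0.1334×1
       = 2.348 + 0.133 = 2.482 g/cm³

2.48 g/cm³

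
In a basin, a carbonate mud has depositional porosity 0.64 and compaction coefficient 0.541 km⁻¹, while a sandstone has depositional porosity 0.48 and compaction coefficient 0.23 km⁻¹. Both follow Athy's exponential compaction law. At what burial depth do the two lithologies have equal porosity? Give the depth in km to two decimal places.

Set n₀ₐ e^(−cₐd) = n₀ᵦ e^(−cᵦd) ⇒ ln(n₀ₐ/n₀ᵦ) = (cₐ − cᵦ)·d
d = ln(0.64/0.48) / (0.541 − 0.23) = 0.2877 / 0.311 = 0.925 km

0.93 km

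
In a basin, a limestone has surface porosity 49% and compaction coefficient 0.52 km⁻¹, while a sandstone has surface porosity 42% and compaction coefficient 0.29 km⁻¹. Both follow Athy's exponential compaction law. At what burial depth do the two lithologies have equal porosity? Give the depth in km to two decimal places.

0.67 km

Set φ₀ₐ e^(−cₐz) = φ₀ᵦ e^(−cᵦz) ⇒ ln(φ₀ₐ/φ₀ᵦ) = (cₐ − cᵦ)·z
z = ln(0.49/0.42) / (0.52 − 0.29) = 0.1542 / 0.23 = 0.670 km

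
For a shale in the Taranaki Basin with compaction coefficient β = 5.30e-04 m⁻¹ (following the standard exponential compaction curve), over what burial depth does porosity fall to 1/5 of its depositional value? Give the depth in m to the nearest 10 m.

3040 m

Working in km (1 km = 1000 m; β in km⁻¹ = β in m⁻¹ × 1000):
phi/phi₀ = 1/5 ⇒ exp(−β·z) = 1/5 ⇒ z = ln(5) / β
z = 1.6094 / 0.53 = 3.037 km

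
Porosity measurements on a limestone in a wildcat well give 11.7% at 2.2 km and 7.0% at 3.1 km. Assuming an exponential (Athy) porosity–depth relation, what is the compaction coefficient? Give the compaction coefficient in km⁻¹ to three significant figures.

Athy: n(d) = n₀ e^(−cd) ⇒ n₁/n₂ = e^{c(d₂−d₁)} ⇒ c = ln(n₁/n₂)/(d₂−d₁)
c = ln(0.117/0.07) / (3.1 − 2.2) = ln(1.671) / 0.9 = 0.5137 / 0.9 = 0.5708 km⁻¹

0.571 km⁻¹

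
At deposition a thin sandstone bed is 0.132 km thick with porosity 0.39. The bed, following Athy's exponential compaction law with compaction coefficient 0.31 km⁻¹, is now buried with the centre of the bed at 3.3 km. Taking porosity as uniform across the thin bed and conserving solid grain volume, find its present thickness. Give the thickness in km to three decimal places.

0.094 km

Porosity at 3.3 km: phi = 0.39·exp(−0.31×3.3) = 0.1402
Solid-volume conservation: h(1−phi) = h₀(1−phi₀) ⇒ h = h₀·(1−phi₀)/(1−phi)
h = 0.132 × (1 − 0.39)/(1 − 0.1402) = 0.132 × 0.7095 = 0.0937 km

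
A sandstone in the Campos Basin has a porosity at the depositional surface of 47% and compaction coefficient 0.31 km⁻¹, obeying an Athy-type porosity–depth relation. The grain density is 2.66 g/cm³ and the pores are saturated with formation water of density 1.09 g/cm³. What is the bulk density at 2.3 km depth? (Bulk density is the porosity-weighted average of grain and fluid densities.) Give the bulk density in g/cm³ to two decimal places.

Porosity at depth: n = 0.47·exp(−0.31×2.3) = 0.47×0.4902 = 0.2304
Bulk density: ρ_b = (1−n)ρ_g + n·ρ_f = 0.7696×2.66 + 0.2304×1.09
       = 2.047 + 0.251 = 2.298 g/cm³

2.30 g/cm³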